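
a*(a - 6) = a^2 - 6*a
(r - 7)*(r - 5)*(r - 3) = r^3 - 15*r^2 + 71*r - 105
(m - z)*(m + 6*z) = m^2 + 5*m*z - 6*z^2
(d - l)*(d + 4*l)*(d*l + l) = d^3*l + 3*d^2*l^2 + d^2*l - 4*d*l^3 + 3*d*l^2 - 4*l^3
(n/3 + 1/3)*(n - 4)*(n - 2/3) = n^3/3 - 11*n^2/9 - 2*n/3 + 8/9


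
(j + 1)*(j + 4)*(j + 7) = j^3 + 12*j^2 + 39*j + 28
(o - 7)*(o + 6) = o^2 - o - 42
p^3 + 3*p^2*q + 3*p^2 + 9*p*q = p*(p + 3)*(p + 3*q)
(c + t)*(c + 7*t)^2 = c^3 + 15*c^2*t + 63*c*t^2 + 49*t^3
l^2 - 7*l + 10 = (l - 5)*(l - 2)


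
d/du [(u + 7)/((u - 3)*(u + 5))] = (-u^2 - 14*u - 29)/(u^4 + 4*u^3 - 26*u^2 - 60*u + 225)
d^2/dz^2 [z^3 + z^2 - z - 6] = 6*z + 2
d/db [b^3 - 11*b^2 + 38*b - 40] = 3*b^2 - 22*b + 38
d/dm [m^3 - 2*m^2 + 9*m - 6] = 3*m^2 - 4*m + 9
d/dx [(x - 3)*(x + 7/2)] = 2*x + 1/2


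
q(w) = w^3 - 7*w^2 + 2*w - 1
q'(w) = 3*w^2 - 14*w + 2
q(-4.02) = -187.13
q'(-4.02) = 106.76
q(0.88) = -3.98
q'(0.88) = -8.00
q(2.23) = -20.26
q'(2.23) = -14.30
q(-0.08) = -1.21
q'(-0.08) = 3.14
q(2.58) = -25.26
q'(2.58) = -14.15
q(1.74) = -13.45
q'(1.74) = -13.28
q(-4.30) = -218.54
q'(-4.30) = 117.67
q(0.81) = -3.44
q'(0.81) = -7.37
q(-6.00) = -481.00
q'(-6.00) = 194.00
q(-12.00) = -2761.00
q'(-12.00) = 602.00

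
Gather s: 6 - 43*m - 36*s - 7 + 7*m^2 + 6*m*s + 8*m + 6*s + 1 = 7*m^2 - 35*m + s*(6*m - 30)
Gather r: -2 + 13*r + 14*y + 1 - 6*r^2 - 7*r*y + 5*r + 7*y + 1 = -6*r^2 + r*(18 - 7*y) + 21*y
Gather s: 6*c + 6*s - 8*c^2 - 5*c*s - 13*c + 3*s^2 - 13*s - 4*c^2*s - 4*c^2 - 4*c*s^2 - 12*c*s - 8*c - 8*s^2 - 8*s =-12*c^2 - 15*c + s^2*(-4*c - 5) + s*(-4*c^2 - 17*c - 15)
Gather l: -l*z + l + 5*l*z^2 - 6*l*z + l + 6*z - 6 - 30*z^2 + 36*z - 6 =l*(5*z^2 - 7*z + 2) - 30*z^2 + 42*z - 12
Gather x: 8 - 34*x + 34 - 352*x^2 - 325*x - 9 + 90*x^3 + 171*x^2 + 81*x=90*x^3 - 181*x^2 - 278*x + 33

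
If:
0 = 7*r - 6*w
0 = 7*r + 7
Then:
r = -1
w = -7/6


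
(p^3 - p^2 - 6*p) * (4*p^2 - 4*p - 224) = 4*p^5 - 8*p^4 - 244*p^3 + 248*p^2 + 1344*p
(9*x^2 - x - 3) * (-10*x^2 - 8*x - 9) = -90*x^4 - 62*x^3 - 43*x^2 + 33*x + 27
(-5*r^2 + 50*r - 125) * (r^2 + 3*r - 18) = -5*r^4 + 35*r^3 + 115*r^2 - 1275*r + 2250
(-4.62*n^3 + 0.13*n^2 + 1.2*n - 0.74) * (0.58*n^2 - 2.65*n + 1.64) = -2.6796*n^5 + 12.3184*n^4 - 7.2253*n^3 - 3.396*n^2 + 3.929*n - 1.2136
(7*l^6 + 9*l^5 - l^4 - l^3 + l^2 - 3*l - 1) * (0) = 0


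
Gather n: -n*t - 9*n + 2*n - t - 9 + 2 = n*(-t - 7) - t - 7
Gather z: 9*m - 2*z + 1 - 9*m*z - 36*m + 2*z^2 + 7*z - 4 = -27*m + 2*z^2 + z*(5 - 9*m) - 3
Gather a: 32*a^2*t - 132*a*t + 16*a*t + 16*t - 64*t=32*a^2*t - 116*a*t - 48*t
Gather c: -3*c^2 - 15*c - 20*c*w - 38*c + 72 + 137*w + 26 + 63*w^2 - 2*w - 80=-3*c^2 + c*(-20*w - 53) + 63*w^2 + 135*w + 18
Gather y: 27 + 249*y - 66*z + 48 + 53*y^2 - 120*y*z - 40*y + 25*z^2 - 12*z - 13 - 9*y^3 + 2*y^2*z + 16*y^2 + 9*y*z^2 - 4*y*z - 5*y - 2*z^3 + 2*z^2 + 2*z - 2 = -9*y^3 + y^2*(2*z + 69) + y*(9*z^2 - 124*z + 204) - 2*z^3 + 27*z^2 - 76*z + 60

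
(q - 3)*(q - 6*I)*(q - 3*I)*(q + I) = q^4 - 3*q^3 - 8*I*q^3 - 9*q^2 + 24*I*q^2 + 27*q - 18*I*q + 54*I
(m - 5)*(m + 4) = m^2 - m - 20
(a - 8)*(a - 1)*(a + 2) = a^3 - 7*a^2 - 10*a + 16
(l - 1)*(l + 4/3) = l^2 + l/3 - 4/3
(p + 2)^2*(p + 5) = p^3 + 9*p^2 + 24*p + 20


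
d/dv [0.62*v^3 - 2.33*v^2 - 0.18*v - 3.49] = 1.86*v^2 - 4.66*v - 0.18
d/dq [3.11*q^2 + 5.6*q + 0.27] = 6.22*q + 5.6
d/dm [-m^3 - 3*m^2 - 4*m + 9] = -3*m^2 - 6*m - 4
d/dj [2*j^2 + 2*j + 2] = 4*j + 2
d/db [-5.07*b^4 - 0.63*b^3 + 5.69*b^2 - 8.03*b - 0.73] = -20.28*b^3 - 1.89*b^2 + 11.38*b - 8.03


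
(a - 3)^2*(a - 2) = a^3 - 8*a^2 + 21*a - 18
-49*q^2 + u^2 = (-7*q + u)*(7*q + u)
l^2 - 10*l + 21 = (l - 7)*(l - 3)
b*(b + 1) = b^2 + b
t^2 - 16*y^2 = (t - 4*y)*(t + 4*y)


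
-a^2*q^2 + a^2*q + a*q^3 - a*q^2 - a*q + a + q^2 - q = (-a + q)*(q - 1)*(a*q + 1)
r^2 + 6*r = r*(r + 6)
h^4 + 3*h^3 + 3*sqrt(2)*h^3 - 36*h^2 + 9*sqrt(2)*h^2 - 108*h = h*(h + 3)*(h - 3*sqrt(2))*(h + 6*sqrt(2))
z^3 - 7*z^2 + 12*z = z*(z - 4)*(z - 3)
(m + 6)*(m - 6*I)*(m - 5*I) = m^3 + 6*m^2 - 11*I*m^2 - 30*m - 66*I*m - 180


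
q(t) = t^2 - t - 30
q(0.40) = -30.24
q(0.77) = -30.18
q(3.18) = -23.07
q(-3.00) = -18.00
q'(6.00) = 11.00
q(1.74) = -28.71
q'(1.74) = 2.48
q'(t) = 2*t - 1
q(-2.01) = -23.95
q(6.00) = 0.00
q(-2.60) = -20.64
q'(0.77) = 0.54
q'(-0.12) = -1.24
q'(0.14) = -0.72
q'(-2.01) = -5.02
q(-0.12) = -29.87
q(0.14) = -30.12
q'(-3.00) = -7.00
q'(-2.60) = -6.20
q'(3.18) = 5.36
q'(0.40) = -0.20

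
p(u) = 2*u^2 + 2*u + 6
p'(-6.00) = -22.00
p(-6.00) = 66.00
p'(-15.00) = -58.00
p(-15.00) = 426.00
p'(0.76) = 5.04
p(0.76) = 8.68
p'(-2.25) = -7.00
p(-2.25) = 11.62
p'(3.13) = 14.52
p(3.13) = 31.85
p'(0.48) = 3.92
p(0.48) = 7.42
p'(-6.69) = -24.76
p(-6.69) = 82.13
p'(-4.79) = -17.16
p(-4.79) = 42.31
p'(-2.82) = -9.28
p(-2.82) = 16.26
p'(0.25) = 3.00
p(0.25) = 6.62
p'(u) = 4*u + 2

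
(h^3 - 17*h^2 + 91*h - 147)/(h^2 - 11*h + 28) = (h^2 - 10*h + 21)/(h - 4)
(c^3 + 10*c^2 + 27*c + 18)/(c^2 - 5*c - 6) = (c^2 + 9*c + 18)/(c - 6)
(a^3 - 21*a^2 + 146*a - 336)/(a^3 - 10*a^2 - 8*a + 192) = (a - 7)/(a + 4)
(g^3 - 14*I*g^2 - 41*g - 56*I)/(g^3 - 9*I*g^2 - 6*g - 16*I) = (g - 7*I)/(g - 2*I)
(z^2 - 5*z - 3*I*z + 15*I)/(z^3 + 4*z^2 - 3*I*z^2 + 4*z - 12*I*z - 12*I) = (z - 5)/(z^2 + 4*z + 4)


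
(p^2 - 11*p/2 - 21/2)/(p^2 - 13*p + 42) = (p + 3/2)/(p - 6)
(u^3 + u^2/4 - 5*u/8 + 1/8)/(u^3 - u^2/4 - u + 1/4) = (u - 1/2)/(u - 1)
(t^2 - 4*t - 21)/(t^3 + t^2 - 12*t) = (t^2 - 4*t - 21)/(t*(t^2 + t - 12))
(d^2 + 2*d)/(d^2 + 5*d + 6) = d/(d + 3)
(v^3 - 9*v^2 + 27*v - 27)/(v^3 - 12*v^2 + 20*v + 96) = (v^3 - 9*v^2 + 27*v - 27)/(v^3 - 12*v^2 + 20*v + 96)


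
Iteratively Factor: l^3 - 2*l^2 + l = (l - 1)*(l^2 - l) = l*(l - 1)*(l - 1)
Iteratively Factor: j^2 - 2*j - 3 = (j - 3)*(j + 1)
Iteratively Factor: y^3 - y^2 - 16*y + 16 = (y + 4)*(y^2 - 5*y + 4) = (y - 1)*(y + 4)*(y - 4)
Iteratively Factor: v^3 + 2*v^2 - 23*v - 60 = (v - 5)*(v^2 + 7*v + 12) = (v - 5)*(v + 3)*(v + 4)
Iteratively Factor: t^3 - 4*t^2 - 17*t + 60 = (t - 5)*(t^2 + t - 12) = (t - 5)*(t + 4)*(t - 3)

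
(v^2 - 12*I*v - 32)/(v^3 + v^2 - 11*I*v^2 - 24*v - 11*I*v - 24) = (v - 4*I)/(v^2 + v*(1 - 3*I) - 3*I)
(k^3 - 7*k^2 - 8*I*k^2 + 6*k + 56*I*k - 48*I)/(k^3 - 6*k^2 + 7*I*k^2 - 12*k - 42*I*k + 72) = (k^2 - k*(1 + 8*I) + 8*I)/(k^2 + 7*I*k - 12)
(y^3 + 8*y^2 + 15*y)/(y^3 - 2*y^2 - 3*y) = (y^2 + 8*y + 15)/(y^2 - 2*y - 3)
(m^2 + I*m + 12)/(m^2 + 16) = (m - 3*I)/(m - 4*I)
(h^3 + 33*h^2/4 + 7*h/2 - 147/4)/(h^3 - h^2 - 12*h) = (4*h^2 + 21*h - 49)/(4*h*(h - 4))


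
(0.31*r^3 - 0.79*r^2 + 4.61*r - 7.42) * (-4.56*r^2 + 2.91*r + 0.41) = -1.4136*r^5 + 4.5045*r^4 - 23.1934*r^3 + 46.9264*r^2 - 19.7021*r - 3.0422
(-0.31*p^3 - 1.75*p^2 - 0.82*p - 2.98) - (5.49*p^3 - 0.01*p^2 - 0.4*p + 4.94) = -5.8*p^3 - 1.74*p^2 - 0.42*p - 7.92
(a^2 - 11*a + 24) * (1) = a^2 - 11*a + 24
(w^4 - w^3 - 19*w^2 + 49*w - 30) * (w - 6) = w^5 - 7*w^4 - 13*w^3 + 163*w^2 - 324*w + 180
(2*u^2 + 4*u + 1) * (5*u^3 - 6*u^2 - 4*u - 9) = 10*u^5 + 8*u^4 - 27*u^3 - 40*u^2 - 40*u - 9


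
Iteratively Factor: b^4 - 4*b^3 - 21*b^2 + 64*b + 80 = (b + 1)*(b^3 - 5*b^2 - 16*b + 80) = (b + 1)*(b + 4)*(b^2 - 9*b + 20) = (b - 4)*(b + 1)*(b + 4)*(b - 5)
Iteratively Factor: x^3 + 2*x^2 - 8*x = (x)*(x^2 + 2*x - 8) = x*(x - 2)*(x + 4)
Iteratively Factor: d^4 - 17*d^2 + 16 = (d + 4)*(d^3 - 4*d^2 - d + 4) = (d - 4)*(d + 4)*(d^2 - 1) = (d - 4)*(d + 1)*(d + 4)*(d - 1)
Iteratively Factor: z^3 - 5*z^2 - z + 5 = (z + 1)*(z^2 - 6*z + 5) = (z - 1)*(z + 1)*(z - 5)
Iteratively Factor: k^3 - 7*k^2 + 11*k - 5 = (k - 1)*(k^2 - 6*k + 5) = (k - 5)*(k - 1)*(k - 1)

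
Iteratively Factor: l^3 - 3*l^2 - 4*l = (l + 1)*(l^2 - 4*l) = (l - 4)*(l + 1)*(l)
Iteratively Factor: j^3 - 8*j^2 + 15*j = (j - 5)*(j^2 - 3*j) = j*(j - 5)*(j - 3)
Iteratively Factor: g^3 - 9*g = (g - 3)*(g^2 + 3*g) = g*(g - 3)*(g + 3)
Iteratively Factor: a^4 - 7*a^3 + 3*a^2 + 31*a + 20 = (a - 4)*(a^3 - 3*a^2 - 9*a - 5) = (a - 5)*(a - 4)*(a^2 + 2*a + 1) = (a - 5)*(a - 4)*(a + 1)*(a + 1)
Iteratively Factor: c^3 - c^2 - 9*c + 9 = (c - 1)*(c^2 - 9) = (c - 3)*(c - 1)*(c + 3)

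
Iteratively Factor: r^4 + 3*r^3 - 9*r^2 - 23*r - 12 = (r - 3)*(r^3 + 6*r^2 + 9*r + 4) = (r - 3)*(r + 1)*(r^2 + 5*r + 4) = (r - 3)*(r + 1)*(r + 4)*(r + 1)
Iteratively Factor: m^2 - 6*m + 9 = (m - 3)*(m - 3)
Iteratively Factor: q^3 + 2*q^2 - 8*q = (q - 2)*(q^2 + 4*q) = (q - 2)*(q + 4)*(q)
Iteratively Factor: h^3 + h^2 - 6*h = (h)*(h^2 + h - 6) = h*(h - 2)*(h + 3)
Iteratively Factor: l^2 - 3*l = (l - 3)*(l)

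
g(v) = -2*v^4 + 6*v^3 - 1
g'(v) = -8*v^3 + 18*v^2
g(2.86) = 5.55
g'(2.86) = -39.92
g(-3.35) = -478.46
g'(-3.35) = 502.77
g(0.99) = 2.90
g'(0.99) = 9.88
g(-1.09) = -11.59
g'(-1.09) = 31.75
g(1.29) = 6.34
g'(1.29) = 12.78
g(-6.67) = -5739.97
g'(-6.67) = 3174.73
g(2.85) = 5.94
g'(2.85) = -38.99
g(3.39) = -31.39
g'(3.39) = -104.81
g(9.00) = -8749.00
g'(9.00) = -4374.00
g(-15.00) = -121501.00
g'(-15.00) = 31050.00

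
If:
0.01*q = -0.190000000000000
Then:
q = -19.00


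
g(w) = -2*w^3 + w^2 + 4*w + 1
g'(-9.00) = -500.00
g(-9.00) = 1504.00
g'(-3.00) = -56.00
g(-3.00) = 52.00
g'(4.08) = -87.72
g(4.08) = -101.87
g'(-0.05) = 3.88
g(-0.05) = 0.80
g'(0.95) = 0.48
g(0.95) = 3.99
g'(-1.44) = -11.32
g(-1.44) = 3.29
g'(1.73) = -10.50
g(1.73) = 0.56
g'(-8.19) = -414.84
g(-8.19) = 1134.02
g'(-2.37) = -34.44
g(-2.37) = 23.76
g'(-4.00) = -100.00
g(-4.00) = 129.00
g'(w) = -6*w^2 + 2*w + 4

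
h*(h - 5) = h^2 - 5*h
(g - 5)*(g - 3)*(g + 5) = g^3 - 3*g^2 - 25*g + 75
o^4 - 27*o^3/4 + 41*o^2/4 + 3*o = o*(o - 4)*(o - 3)*(o + 1/4)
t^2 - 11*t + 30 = (t - 6)*(t - 5)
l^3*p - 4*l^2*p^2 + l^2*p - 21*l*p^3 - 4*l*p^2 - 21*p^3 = (l - 7*p)*(l + 3*p)*(l*p + p)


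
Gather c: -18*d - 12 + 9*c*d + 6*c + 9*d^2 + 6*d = c*(9*d + 6) + 9*d^2 - 12*d - 12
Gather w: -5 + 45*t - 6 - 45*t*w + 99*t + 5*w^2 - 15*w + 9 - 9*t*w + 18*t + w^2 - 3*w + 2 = 162*t + 6*w^2 + w*(-54*t - 18)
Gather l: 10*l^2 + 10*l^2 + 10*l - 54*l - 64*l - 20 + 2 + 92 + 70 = 20*l^2 - 108*l + 144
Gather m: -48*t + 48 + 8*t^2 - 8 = 8*t^2 - 48*t + 40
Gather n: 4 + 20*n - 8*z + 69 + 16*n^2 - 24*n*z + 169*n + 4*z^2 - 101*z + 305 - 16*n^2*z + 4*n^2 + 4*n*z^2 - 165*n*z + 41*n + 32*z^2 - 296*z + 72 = n^2*(20 - 16*z) + n*(4*z^2 - 189*z + 230) + 36*z^2 - 405*z + 450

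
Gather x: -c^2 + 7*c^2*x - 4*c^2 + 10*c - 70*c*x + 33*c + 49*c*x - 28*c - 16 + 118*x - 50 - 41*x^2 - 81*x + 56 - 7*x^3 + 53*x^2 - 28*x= -5*c^2 + 15*c - 7*x^3 + 12*x^2 + x*(7*c^2 - 21*c + 9) - 10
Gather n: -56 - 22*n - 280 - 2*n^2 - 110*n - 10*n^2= -12*n^2 - 132*n - 336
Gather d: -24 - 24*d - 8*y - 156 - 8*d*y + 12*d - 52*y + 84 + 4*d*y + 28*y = d*(-4*y - 12) - 32*y - 96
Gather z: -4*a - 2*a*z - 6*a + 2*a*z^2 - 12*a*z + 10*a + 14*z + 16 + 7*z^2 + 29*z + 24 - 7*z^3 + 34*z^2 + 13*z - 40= -7*z^3 + z^2*(2*a + 41) + z*(56 - 14*a)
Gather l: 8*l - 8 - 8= 8*l - 16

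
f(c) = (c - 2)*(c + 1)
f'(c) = 2*c - 1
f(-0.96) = -0.12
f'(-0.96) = -2.92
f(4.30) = 12.19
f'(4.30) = 7.60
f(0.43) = -2.25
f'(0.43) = -0.14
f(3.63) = 7.55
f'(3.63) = 6.26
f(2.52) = 1.83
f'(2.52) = 4.04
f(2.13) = 0.41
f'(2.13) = 3.26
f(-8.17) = 72.92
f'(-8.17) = -17.34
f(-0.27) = -1.66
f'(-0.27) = -1.54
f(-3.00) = 10.00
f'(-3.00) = -7.00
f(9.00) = 70.00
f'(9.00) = 17.00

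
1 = 1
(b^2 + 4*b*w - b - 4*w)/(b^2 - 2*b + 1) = (b + 4*w)/(b - 1)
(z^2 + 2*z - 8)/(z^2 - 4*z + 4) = (z + 4)/(z - 2)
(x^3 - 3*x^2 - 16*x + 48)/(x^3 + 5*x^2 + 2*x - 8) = (x^2 - 7*x + 12)/(x^2 + x - 2)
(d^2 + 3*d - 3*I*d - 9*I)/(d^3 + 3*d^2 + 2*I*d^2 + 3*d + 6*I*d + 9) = (d - 3*I)/(d^2 + 2*I*d + 3)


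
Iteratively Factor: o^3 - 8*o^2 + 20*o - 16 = (o - 4)*(o^2 - 4*o + 4) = (o - 4)*(o - 2)*(o - 2)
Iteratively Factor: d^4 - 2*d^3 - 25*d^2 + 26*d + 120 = (d - 5)*(d^3 + 3*d^2 - 10*d - 24) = (d - 5)*(d + 2)*(d^2 + d - 12) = (d - 5)*(d + 2)*(d + 4)*(d - 3)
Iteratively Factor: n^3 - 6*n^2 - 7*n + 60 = (n - 4)*(n^2 - 2*n - 15) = (n - 4)*(n + 3)*(n - 5)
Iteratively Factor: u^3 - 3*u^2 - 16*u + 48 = (u - 4)*(u^2 + u - 12) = (u - 4)*(u - 3)*(u + 4)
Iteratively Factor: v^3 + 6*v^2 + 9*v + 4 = (v + 4)*(v^2 + 2*v + 1) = (v + 1)*(v + 4)*(v + 1)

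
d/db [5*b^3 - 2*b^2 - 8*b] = 15*b^2 - 4*b - 8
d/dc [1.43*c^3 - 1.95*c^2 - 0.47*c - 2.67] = 4.29*c^2 - 3.9*c - 0.47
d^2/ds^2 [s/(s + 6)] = -12/(s + 6)^3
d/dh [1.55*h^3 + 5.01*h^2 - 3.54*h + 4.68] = 4.65*h^2 + 10.02*h - 3.54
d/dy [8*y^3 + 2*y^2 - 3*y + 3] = 24*y^2 + 4*y - 3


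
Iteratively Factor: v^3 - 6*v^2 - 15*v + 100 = (v + 4)*(v^2 - 10*v + 25) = (v - 5)*(v + 4)*(v - 5)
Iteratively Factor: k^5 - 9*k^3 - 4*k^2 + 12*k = (k + 2)*(k^4 - 2*k^3 - 5*k^2 + 6*k) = (k - 1)*(k + 2)*(k^3 - k^2 - 6*k) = k*(k - 1)*(k + 2)*(k^2 - k - 6) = k*(k - 3)*(k - 1)*(k + 2)*(k + 2)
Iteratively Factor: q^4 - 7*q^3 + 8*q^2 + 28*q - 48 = (q - 2)*(q^3 - 5*q^2 - 2*q + 24) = (q - 4)*(q - 2)*(q^2 - q - 6) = (q - 4)*(q - 3)*(q - 2)*(q + 2)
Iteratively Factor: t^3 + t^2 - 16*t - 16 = (t + 4)*(t^2 - 3*t - 4) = (t + 1)*(t + 4)*(t - 4)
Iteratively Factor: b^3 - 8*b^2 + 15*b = (b - 3)*(b^2 - 5*b) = (b - 5)*(b - 3)*(b)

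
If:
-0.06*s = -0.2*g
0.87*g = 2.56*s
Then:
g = 0.00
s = 0.00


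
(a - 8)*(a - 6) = a^2 - 14*a + 48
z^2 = z^2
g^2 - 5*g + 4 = (g - 4)*(g - 1)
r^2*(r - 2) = r^3 - 2*r^2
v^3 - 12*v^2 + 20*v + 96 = (v - 8)*(v - 6)*(v + 2)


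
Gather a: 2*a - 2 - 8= 2*a - 10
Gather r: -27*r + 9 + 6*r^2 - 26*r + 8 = 6*r^2 - 53*r + 17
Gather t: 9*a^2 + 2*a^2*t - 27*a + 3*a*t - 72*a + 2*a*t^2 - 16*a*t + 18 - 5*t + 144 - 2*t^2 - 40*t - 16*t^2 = 9*a^2 - 99*a + t^2*(2*a - 18) + t*(2*a^2 - 13*a - 45) + 162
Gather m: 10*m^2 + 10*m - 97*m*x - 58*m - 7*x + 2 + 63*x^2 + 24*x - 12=10*m^2 + m*(-97*x - 48) + 63*x^2 + 17*x - 10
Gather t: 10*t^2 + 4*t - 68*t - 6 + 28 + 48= 10*t^2 - 64*t + 70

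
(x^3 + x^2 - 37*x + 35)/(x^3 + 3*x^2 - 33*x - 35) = (x - 1)/(x + 1)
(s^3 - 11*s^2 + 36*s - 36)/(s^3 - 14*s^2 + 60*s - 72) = (s - 3)/(s - 6)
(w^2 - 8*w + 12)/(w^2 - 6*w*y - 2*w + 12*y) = (6 - w)/(-w + 6*y)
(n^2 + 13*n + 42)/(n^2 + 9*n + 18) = (n + 7)/(n + 3)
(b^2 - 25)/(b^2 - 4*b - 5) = (b + 5)/(b + 1)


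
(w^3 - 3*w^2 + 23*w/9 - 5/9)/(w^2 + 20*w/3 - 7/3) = (3*w^2 - 8*w + 5)/(3*(w + 7))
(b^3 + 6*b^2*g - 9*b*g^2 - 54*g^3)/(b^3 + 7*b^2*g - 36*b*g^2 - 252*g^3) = (b^2 - 9*g^2)/(b^2 + b*g - 42*g^2)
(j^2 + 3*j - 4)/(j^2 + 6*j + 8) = (j - 1)/(j + 2)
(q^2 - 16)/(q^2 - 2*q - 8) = (q + 4)/(q + 2)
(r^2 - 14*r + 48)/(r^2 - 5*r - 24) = (r - 6)/(r + 3)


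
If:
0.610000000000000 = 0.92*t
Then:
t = 0.66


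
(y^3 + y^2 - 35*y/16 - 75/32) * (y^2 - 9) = y^5 + y^4 - 179*y^3/16 - 363*y^2/32 + 315*y/16 + 675/32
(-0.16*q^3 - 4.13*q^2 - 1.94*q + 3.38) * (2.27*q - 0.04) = -0.3632*q^4 - 9.3687*q^3 - 4.2386*q^2 + 7.7502*q - 0.1352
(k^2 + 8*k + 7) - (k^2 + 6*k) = 2*k + 7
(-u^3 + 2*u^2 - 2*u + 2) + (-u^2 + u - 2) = -u^3 + u^2 - u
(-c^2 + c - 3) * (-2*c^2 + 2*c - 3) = 2*c^4 - 4*c^3 + 11*c^2 - 9*c + 9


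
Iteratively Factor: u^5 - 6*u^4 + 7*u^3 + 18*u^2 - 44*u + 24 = (u - 2)*(u^4 - 4*u^3 - u^2 + 16*u - 12) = (u - 2)*(u - 1)*(u^3 - 3*u^2 - 4*u + 12) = (u - 2)*(u - 1)*(u + 2)*(u^2 - 5*u + 6) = (u - 2)^2*(u - 1)*(u + 2)*(u - 3)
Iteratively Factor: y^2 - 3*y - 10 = (y + 2)*(y - 5)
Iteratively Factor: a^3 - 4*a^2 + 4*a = (a)*(a^2 - 4*a + 4) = a*(a - 2)*(a - 2)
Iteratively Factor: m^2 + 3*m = (m)*(m + 3)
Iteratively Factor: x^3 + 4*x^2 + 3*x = (x + 1)*(x^2 + 3*x) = x*(x + 1)*(x + 3)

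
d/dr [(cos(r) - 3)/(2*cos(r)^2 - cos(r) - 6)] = (-12*cos(r) + cos(2*r) + 10)*sin(r)/(cos(r) - cos(2*r) + 5)^2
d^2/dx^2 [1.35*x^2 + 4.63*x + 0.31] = 2.70000000000000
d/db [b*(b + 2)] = 2*b + 2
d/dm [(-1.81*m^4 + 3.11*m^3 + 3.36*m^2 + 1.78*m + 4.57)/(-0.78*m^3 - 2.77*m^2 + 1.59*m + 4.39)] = (1.4118*m^6 + 10.0274*m^5 - 14.6276*m^4 - 19.117*m^3 + 61.9255*m^2 + 54.8186*m + 0.547899999999998)/(0.6084*m^6 + 4.3212*m^5 + 5.1925*m^4 - 15.657*m^3 - 21.7925*m^2 + 13.9602*m + 19.2721)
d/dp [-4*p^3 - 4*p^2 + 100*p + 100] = -12*p^2 - 8*p + 100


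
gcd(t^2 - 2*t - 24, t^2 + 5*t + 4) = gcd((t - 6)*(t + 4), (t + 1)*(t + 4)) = t + 4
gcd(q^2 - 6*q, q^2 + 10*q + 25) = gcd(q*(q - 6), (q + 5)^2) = 1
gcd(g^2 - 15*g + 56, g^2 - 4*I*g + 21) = 1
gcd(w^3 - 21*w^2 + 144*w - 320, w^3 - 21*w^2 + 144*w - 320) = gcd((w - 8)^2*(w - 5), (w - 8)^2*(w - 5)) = w^3 - 21*w^2 + 144*w - 320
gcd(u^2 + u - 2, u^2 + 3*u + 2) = u + 2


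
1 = 1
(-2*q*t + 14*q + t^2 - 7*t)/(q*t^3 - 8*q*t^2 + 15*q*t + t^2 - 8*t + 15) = (-2*q*t + 14*q + t^2 - 7*t)/(q*t^3 - 8*q*t^2 + 15*q*t + t^2 - 8*t + 15)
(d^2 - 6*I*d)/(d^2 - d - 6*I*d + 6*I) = d/(d - 1)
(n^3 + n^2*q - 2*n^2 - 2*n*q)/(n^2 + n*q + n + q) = n*(n - 2)/(n + 1)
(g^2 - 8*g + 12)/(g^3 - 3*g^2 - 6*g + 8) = (g^2 - 8*g + 12)/(g^3 - 3*g^2 - 6*g + 8)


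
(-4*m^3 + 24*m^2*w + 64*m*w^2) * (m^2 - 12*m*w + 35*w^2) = -4*m^5 + 72*m^4*w - 364*m^3*w^2 + 72*m^2*w^3 + 2240*m*w^4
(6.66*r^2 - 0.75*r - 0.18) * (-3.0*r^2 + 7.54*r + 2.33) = -19.98*r^4 + 52.4664*r^3 + 10.4028*r^2 - 3.1047*r - 0.4194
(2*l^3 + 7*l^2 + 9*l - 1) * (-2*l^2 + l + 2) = -4*l^5 - 12*l^4 - 7*l^3 + 25*l^2 + 17*l - 2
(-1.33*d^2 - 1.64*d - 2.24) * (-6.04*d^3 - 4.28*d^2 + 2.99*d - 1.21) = 8.0332*d^5 + 15.598*d^4 + 16.5721*d^3 + 6.2929*d^2 - 4.7132*d + 2.7104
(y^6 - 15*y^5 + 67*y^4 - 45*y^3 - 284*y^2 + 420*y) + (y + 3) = y^6 - 15*y^5 + 67*y^4 - 45*y^3 - 284*y^2 + 421*y + 3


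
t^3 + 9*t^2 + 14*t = t*(t + 2)*(t + 7)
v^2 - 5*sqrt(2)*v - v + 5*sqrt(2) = (v - 1)*(v - 5*sqrt(2))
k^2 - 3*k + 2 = (k - 2)*(k - 1)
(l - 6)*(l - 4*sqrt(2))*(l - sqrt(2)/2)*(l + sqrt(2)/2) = l^4 - 6*l^3 - 4*sqrt(2)*l^3 - l^2/2 + 24*sqrt(2)*l^2 + 2*sqrt(2)*l + 3*l - 12*sqrt(2)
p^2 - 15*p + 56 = (p - 8)*(p - 7)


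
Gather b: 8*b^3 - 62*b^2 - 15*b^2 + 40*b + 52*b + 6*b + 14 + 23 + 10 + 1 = 8*b^3 - 77*b^2 + 98*b + 48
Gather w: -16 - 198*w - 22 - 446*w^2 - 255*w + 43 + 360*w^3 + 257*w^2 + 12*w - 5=360*w^3 - 189*w^2 - 441*w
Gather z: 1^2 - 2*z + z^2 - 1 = z^2 - 2*z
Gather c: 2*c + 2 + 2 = 2*c + 4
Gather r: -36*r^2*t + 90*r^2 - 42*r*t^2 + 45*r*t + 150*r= r^2*(90 - 36*t) + r*(-42*t^2 + 45*t + 150)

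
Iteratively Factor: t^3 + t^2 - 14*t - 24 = (t + 3)*(t^2 - 2*t - 8) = (t - 4)*(t + 3)*(t + 2)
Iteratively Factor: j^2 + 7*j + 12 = (j + 3)*(j + 4)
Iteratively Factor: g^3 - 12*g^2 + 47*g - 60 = (g - 4)*(g^2 - 8*g + 15) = (g - 5)*(g - 4)*(g - 3)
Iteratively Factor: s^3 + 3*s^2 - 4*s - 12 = (s + 2)*(s^2 + s - 6) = (s - 2)*(s + 2)*(s + 3)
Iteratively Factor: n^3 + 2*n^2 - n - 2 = (n + 2)*(n^2 - 1) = (n + 1)*(n + 2)*(n - 1)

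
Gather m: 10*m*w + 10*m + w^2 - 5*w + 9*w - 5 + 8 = m*(10*w + 10) + w^2 + 4*w + 3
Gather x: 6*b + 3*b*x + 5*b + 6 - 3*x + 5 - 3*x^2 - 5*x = 11*b - 3*x^2 + x*(3*b - 8) + 11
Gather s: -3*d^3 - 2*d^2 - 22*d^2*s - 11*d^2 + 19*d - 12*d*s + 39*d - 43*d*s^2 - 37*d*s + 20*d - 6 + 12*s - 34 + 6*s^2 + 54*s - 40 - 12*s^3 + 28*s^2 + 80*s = -3*d^3 - 13*d^2 + 78*d - 12*s^3 + s^2*(34 - 43*d) + s*(-22*d^2 - 49*d + 146) - 80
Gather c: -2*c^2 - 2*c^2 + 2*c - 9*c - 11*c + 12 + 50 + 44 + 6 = -4*c^2 - 18*c + 112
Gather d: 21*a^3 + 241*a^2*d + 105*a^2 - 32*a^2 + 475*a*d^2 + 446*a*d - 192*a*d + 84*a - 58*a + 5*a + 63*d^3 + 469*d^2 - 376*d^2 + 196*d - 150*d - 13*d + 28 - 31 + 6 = 21*a^3 + 73*a^2 + 31*a + 63*d^3 + d^2*(475*a + 93) + d*(241*a^2 + 254*a + 33) + 3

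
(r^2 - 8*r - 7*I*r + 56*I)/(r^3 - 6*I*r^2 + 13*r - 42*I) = (r - 8)/(r^2 + I*r + 6)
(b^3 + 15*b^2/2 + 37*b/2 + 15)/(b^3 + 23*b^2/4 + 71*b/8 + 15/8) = 4*(b + 2)/(4*b + 1)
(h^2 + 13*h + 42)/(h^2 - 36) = (h + 7)/(h - 6)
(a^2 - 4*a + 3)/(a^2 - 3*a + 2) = (a - 3)/(a - 2)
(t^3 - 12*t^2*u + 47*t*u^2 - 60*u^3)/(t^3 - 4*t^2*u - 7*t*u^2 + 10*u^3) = (t^2 - 7*t*u + 12*u^2)/(t^2 + t*u - 2*u^2)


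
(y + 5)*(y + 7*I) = y^2 + 5*y + 7*I*y + 35*I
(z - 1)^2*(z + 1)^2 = z^4 - 2*z^2 + 1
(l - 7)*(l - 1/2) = l^2 - 15*l/2 + 7/2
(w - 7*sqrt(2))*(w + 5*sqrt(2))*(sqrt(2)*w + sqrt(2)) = sqrt(2)*w^3 - 4*w^2 + sqrt(2)*w^2 - 70*sqrt(2)*w - 4*w - 70*sqrt(2)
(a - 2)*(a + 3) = a^2 + a - 6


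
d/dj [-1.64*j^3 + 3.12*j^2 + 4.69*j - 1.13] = -4.92*j^2 + 6.24*j + 4.69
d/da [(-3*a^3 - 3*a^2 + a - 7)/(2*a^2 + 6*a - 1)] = (-6*a^4 - 36*a^3 - 11*a^2 + 34*a + 41)/(4*a^4 + 24*a^3 + 32*a^2 - 12*a + 1)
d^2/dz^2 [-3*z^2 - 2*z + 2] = -6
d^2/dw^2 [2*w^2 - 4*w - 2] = 4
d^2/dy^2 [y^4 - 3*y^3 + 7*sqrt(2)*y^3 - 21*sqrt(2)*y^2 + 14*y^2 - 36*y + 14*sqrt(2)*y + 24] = 12*y^2 - 18*y + 42*sqrt(2)*y - 42*sqrt(2) + 28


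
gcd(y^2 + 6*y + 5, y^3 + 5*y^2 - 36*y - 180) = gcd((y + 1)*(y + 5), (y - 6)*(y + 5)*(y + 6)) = y + 5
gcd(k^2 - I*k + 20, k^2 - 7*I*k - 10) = k - 5*I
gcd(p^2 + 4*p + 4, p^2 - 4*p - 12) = p + 2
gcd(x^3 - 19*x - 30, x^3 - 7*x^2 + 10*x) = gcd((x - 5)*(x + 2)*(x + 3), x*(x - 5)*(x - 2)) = x - 5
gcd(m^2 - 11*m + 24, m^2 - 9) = m - 3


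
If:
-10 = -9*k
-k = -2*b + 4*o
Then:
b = 2*o + 5/9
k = 10/9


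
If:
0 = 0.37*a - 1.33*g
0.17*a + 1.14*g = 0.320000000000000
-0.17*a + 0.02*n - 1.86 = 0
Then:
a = 0.66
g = 0.18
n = 98.58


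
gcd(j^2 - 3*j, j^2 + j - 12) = j - 3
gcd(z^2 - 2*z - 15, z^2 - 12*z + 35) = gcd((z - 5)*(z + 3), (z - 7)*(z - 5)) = z - 5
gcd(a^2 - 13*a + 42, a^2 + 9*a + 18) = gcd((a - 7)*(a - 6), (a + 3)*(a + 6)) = 1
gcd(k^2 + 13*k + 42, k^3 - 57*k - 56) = k + 7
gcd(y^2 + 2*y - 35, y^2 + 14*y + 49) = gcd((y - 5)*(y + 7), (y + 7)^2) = y + 7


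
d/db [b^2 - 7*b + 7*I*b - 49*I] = 2*b - 7 + 7*I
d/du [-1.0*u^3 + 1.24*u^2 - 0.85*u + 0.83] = -3.0*u^2 + 2.48*u - 0.85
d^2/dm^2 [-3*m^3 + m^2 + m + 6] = 2 - 18*m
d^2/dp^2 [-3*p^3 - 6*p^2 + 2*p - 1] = -18*p - 12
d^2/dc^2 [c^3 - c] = 6*c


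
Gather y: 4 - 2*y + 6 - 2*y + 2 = 12 - 4*y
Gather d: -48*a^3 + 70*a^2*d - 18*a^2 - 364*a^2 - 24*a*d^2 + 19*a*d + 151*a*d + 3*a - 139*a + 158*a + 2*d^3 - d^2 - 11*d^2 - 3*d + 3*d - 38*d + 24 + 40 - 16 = -48*a^3 - 382*a^2 + 22*a + 2*d^3 + d^2*(-24*a - 12) + d*(70*a^2 + 170*a - 38) + 48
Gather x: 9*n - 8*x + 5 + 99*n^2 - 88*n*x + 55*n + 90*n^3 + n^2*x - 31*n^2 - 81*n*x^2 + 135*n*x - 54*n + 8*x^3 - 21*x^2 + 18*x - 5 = 90*n^3 + 68*n^2 + 10*n + 8*x^3 + x^2*(-81*n - 21) + x*(n^2 + 47*n + 10)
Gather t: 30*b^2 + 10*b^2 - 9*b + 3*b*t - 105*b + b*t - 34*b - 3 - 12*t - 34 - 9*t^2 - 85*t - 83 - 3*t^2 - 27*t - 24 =40*b^2 - 148*b - 12*t^2 + t*(4*b - 124) - 144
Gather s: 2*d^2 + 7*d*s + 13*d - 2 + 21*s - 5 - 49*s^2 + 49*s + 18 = 2*d^2 + 13*d - 49*s^2 + s*(7*d + 70) + 11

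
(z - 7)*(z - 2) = z^2 - 9*z + 14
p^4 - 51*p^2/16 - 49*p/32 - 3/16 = (p - 2)*(p + 1/4)^2*(p + 3/2)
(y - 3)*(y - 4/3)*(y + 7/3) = y^3 - 2*y^2 - 55*y/9 + 28/3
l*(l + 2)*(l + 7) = l^3 + 9*l^2 + 14*l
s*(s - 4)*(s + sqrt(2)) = s^3 - 4*s^2 + sqrt(2)*s^2 - 4*sqrt(2)*s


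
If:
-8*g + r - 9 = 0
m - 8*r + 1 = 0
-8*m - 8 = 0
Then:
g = -9/8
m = -1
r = 0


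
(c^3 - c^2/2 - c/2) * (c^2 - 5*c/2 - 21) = c^5 - 3*c^4 - 81*c^3/4 + 47*c^2/4 + 21*c/2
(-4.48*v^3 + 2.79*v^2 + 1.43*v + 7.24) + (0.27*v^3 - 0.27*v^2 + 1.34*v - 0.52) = -4.21*v^3 + 2.52*v^2 + 2.77*v + 6.72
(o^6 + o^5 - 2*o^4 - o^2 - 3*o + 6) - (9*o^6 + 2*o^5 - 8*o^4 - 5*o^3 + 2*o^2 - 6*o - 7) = -8*o^6 - o^5 + 6*o^4 + 5*o^3 - 3*o^2 + 3*o + 13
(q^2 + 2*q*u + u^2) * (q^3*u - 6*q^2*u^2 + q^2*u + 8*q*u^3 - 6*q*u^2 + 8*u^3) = q^5*u - 4*q^4*u^2 + q^4*u - 3*q^3*u^3 - 4*q^3*u^2 + 10*q^2*u^4 - 3*q^2*u^3 + 8*q*u^5 + 10*q*u^4 + 8*u^5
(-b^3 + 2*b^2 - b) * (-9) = 9*b^3 - 18*b^2 + 9*b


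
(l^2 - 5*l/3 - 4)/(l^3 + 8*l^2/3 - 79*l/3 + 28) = (3*l + 4)/(3*l^2 + 17*l - 28)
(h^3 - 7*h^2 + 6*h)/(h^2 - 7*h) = (h^2 - 7*h + 6)/(h - 7)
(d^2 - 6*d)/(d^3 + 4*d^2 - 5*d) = (d - 6)/(d^2 + 4*d - 5)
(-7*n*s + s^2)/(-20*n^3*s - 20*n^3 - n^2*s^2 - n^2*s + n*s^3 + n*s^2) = s*(7*n - s)/(n*(20*n^2*s + 20*n^2 + n*s^2 + n*s - s^3 - s^2))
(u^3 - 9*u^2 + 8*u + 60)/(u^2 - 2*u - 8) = (u^2 - 11*u + 30)/(u - 4)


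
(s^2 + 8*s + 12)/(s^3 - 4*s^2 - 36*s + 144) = (s + 2)/(s^2 - 10*s + 24)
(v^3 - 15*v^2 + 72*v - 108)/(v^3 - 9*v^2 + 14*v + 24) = (v^2 - 9*v + 18)/(v^2 - 3*v - 4)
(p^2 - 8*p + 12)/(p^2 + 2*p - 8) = (p - 6)/(p + 4)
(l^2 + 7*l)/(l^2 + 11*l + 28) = l/(l + 4)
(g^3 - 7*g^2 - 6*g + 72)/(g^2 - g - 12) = g - 6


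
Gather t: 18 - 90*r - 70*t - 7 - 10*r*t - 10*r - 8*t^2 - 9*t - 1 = -100*r - 8*t^2 + t*(-10*r - 79) + 10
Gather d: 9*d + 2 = 9*d + 2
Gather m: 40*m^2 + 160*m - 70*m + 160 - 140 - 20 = 40*m^2 + 90*m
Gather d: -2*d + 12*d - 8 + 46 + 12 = 10*d + 50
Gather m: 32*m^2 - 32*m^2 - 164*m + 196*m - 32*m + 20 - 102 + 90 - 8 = 0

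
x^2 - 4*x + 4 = (x - 2)^2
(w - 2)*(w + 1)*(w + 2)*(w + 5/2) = w^4 + 7*w^3/2 - 3*w^2/2 - 14*w - 10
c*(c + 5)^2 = c^3 + 10*c^2 + 25*c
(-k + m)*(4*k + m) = -4*k^2 + 3*k*m + m^2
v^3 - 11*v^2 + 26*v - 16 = (v - 8)*(v - 2)*(v - 1)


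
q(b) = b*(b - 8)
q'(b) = 2*b - 8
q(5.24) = -14.46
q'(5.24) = 2.48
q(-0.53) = 4.52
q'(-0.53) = -9.06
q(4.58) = -15.66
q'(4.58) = 1.16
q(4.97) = -15.06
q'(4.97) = 1.94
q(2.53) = -13.84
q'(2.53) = -2.94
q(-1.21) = 11.14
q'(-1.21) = -10.42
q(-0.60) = 5.16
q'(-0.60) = -9.20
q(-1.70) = 16.49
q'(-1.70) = -11.40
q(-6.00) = 84.00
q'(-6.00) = -20.00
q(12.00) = 48.00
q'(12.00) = 16.00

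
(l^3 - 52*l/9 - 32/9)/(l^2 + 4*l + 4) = (l^2 - 2*l - 16/9)/(l + 2)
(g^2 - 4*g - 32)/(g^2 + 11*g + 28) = (g - 8)/(g + 7)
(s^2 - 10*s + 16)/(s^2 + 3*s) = (s^2 - 10*s + 16)/(s*(s + 3))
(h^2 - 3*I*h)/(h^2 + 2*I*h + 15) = h/(h + 5*I)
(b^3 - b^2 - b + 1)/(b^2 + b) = b - 2 + 1/b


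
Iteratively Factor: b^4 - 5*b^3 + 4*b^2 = (b)*(b^3 - 5*b^2 + 4*b) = b*(b - 1)*(b^2 - 4*b) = b^2*(b - 1)*(b - 4)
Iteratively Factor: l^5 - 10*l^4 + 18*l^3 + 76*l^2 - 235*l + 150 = (l - 5)*(l^4 - 5*l^3 - 7*l^2 + 41*l - 30) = (l - 5)^2*(l^3 - 7*l + 6) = (l - 5)^2*(l - 2)*(l^2 + 2*l - 3) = (l - 5)^2*(l - 2)*(l + 3)*(l - 1)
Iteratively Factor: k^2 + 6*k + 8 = (k + 4)*(k + 2)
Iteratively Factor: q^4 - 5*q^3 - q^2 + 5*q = (q)*(q^3 - 5*q^2 - q + 5) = q*(q + 1)*(q^2 - 6*q + 5) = q*(q - 5)*(q + 1)*(q - 1)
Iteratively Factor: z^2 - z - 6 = (z - 3)*(z + 2)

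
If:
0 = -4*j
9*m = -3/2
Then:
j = 0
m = -1/6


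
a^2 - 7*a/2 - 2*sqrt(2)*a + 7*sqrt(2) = (a - 7/2)*(a - 2*sqrt(2))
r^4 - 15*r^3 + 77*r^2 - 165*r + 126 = (r - 7)*(r - 3)^2*(r - 2)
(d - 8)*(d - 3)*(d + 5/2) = d^3 - 17*d^2/2 - 7*d/2 + 60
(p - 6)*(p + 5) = p^2 - p - 30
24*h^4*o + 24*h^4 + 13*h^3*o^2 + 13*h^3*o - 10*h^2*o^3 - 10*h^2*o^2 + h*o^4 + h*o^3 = (-8*h + o)*(-3*h + o)*(h + o)*(h*o + h)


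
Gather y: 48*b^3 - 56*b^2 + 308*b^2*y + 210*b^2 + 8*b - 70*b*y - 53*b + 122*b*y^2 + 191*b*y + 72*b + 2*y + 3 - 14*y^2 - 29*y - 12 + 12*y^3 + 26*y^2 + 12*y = 48*b^3 + 154*b^2 + 27*b + 12*y^3 + y^2*(122*b + 12) + y*(308*b^2 + 121*b - 15) - 9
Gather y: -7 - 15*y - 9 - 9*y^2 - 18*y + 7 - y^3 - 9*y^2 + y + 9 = -y^3 - 18*y^2 - 32*y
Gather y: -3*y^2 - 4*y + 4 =-3*y^2 - 4*y + 4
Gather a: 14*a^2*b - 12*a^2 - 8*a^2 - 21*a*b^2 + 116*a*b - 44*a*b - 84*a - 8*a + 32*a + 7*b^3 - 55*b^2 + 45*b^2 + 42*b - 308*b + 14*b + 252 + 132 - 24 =a^2*(14*b - 20) + a*(-21*b^2 + 72*b - 60) + 7*b^3 - 10*b^2 - 252*b + 360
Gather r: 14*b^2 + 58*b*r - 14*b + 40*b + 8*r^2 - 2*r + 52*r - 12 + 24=14*b^2 + 26*b + 8*r^2 + r*(58*b + 50) + 12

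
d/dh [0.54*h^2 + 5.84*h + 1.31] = 1.08*h + 5.84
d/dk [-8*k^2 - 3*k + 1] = -16*k - 3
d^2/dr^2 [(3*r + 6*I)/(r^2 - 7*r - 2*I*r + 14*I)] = 6*((7 - 3*r)*(r^2 - 7*r - 2*I*r + 14*I) + (r + 2*I)*(-2*r + 7 + 2*I)^2)/(r^2 - 7*r - 2*I*r + 14*I)^3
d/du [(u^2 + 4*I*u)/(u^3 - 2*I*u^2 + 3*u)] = (-u^2 - 8*I*u - 5)/(u^4 - 4*I*u^3 + 2*u^2 - 12*I*u + 9)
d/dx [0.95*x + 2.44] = 0.950000000000000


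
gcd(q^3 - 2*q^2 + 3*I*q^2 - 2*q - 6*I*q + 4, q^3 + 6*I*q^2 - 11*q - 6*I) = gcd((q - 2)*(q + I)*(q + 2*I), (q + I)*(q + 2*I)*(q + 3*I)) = q^2 + 3*I*q - 2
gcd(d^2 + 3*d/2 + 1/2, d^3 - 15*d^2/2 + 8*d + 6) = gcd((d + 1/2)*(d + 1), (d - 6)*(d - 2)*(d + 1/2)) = d + 1/2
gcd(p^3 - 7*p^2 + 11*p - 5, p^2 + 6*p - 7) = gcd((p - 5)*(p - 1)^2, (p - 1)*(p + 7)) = p - 1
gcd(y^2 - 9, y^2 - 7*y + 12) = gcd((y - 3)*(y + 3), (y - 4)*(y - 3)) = y - 3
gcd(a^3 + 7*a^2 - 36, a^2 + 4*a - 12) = a^2 + 4*a - 12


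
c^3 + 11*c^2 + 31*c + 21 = (c + 1)*(c + 3)*(c + 7)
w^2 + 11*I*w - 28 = (w + 4*I)*(w + 7*I)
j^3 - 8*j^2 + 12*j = j*(j - 6)*(j - 2)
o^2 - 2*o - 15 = (o - 5)*(o + 3)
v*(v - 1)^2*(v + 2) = v^4 - 3*v^2 + 2*v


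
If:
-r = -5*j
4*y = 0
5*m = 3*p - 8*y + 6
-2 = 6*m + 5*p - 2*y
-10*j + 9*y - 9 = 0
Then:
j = -9/10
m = 24/43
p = -46/43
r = -9/2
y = 0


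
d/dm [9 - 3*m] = -3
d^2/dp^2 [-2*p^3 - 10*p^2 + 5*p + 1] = -12*p - 20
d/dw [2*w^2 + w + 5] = 4*w + 1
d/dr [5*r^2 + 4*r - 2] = 10*r + 4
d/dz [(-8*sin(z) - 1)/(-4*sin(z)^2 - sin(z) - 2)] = (-32*sin(z)^2 - 8*sin(z) + 15)*cos(z)/(4*sin(z)^2 + sin(z) + 2)^2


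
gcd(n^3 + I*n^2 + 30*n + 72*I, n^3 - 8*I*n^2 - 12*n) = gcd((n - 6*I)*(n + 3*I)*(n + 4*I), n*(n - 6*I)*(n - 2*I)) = n - 6*I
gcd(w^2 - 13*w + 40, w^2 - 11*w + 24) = w - 8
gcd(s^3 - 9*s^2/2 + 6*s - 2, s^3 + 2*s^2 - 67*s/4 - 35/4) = 1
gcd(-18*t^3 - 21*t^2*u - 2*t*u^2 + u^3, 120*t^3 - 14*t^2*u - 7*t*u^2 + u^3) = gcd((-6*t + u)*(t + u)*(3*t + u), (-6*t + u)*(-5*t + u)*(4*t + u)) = 6*t - u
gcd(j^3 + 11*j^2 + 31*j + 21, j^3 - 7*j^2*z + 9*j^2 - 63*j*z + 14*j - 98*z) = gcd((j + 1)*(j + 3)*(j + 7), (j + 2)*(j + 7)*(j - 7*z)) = j + 7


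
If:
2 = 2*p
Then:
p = 1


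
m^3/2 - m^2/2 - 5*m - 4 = (m/2 + 1)*(m - 4)*(m + 1)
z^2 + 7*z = z*(z + 7)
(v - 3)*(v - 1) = v^2 - 4*v + 3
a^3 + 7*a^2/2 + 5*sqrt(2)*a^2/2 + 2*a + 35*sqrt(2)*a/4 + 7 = (a + 7/2)*(a + sqrt(2)/2)*(a + 2*sqrt(2))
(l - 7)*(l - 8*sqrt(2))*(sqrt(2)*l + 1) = sqrt(2)*l^3 - 15*l^2 - 7*sqrt(2)*l^2 - 8*sqrt(2)*l + 105*l + 56*sqrt(2)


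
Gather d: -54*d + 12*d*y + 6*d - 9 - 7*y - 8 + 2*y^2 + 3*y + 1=d*(12*y - 48) + 2*y^2 - 4*y - 16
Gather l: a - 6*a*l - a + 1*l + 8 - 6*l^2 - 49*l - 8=-6*l^2 + l*(-6*a - 48)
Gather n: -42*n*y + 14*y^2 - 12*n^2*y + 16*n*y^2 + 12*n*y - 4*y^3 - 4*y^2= -12*n^2*y + n*(16*y^2 - 30*y) - 4*y^3 + 10*y^2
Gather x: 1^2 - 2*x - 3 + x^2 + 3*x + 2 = x^2 + x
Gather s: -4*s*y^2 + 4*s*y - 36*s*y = s*(-4*y^2 - 32*y)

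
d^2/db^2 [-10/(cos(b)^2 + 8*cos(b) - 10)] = 20*(2*sin(b)^4 - 53*sin(b)^2 + 25*cos(b) + 3*cos(3*b) - 23)/(-sin(b)^2 + 8*cos(b) - 9)^3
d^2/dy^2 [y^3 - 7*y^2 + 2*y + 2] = 6*y - 14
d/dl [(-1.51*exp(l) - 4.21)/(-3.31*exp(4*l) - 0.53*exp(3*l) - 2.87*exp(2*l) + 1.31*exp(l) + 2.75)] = (-14.9943*exp(4*l) - 57.341*exp(3*l) - 11.0276*exp(2*l) - 24.1654*exp(l) + 1.3626)*exp(l)/(10.9561*exp(8*l) + 3.5086*exp(7*l) + 19.2803*exp(6*l) - 5.63*exp(5*l) - 11.3567*exp(4*l) - 10.4344*exp(3*l) - 14.0689*exp(2*l) + 7.205*exp(l) + 7.5625)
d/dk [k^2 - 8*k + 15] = 2*k - 8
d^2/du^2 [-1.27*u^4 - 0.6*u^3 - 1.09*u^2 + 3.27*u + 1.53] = -15.24*u^2 - 3.6*u - 2.18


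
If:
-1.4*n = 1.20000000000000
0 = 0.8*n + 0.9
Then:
No Solution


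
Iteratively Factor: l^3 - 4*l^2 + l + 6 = (l - 3)*(l^2 - l - 2) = (l - 3)*(l + 1)*(l - 2)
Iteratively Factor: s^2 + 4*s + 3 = (s + 3)*(s + 1)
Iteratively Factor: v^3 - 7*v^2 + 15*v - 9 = (v - 3)*(v^2 - 4*v + 3) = (v - 3)*(v - 1)*(v - 3)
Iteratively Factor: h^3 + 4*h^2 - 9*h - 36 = (h + 3)*(h^2 + h - 12) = (h - 3)*(h + 3)*(h + 4)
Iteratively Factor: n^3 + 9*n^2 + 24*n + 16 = (n + 1)*(n^2 + 8*n + 16) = (n + 1)*(n + 4)*(n + 4)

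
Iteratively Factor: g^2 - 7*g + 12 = (g - 4)*(g - 3)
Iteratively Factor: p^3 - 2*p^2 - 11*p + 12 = (p + 3)*(p^2 - 5*p + 4) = (p - 1)*(p + 3)*(p - 4)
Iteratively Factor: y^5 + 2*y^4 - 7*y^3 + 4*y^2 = (y - 1)*(y^4 + 3*y^3 - 4*y^2) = (y - 1)^2*(y^3 + 4*y^2) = y*(y - 1)^2*(y^2 + 4*y) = y*(y - 1)^2*(y + 4)*(y)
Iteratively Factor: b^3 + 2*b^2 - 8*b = (b)*(b^2 + 2*b - 8) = b*(b - 2)*(b + 4)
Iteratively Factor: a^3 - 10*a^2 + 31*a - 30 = (a - 2)*(a^2 - 8*a + 15) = (a - 3)*(a - 2)*(a - 5)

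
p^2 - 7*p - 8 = (p - 8)*(p + 1)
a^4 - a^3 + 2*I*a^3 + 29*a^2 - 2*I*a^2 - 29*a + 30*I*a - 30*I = (a - 1)*(a - 5*I)*(a + I)*(a + 6*I)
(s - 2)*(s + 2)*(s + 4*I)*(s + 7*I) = s^4 + 11*I*s^3 - 32*s^2 - 44*I*s + 112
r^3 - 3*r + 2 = (r - 1)^2*(r + 2)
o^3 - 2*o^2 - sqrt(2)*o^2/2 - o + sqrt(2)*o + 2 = (o - 2)*(o - sqrt(2))*(o + sqrt(2)/2)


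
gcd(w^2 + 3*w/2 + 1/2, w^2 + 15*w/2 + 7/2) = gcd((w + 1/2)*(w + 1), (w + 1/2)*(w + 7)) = w + 1/2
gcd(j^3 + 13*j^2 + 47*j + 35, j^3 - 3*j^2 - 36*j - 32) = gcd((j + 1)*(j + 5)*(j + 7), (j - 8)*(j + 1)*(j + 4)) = j + 1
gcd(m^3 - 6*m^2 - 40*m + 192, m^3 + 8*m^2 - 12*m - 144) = m^2 + 2*m - 24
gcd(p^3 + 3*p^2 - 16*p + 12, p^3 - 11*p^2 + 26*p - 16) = p^2 - 3*p + 2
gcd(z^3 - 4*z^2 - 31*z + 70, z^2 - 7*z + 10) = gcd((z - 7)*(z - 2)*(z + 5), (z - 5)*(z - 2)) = z - 2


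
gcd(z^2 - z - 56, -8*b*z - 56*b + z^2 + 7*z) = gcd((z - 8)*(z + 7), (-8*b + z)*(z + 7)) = z + 7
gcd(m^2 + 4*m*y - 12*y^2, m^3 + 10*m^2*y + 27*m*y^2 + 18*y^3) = m + 6*y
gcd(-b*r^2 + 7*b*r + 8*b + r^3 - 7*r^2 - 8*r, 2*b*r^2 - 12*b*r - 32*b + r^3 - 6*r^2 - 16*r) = r - 8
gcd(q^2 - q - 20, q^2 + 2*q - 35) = q - 5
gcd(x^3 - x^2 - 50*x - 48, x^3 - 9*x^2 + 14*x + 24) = x + 1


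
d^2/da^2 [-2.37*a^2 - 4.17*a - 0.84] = -4.74000000000000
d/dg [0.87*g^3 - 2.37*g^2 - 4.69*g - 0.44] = 2.61*g^2 - 4.74*g - 4.69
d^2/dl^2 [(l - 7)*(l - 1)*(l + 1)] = 6*l - 14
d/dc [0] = 0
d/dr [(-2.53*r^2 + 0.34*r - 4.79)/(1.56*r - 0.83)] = (-3.9468*r^2 + 4.1998*r + 7.1902)/(2.4336*r^2 - 2.5896*r + 0.6889)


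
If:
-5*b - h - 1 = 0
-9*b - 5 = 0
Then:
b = -5/9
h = 16/9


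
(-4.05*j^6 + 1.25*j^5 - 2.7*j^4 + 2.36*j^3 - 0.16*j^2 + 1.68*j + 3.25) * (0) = 0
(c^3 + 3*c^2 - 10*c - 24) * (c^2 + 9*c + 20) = c^5 + 12*c^4 + 37*c^3 - 54*c^2 - 416*c - 480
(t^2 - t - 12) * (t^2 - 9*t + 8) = t^4 - 10*t^3 + 5*t^2 + 100*t - 96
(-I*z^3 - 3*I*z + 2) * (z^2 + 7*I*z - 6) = -I*z^5 + 7*z^4 + 3*I*z^3 + 23*z^2 + 32*I*z - 12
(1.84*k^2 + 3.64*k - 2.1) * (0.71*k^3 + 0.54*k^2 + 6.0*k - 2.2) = 1.3064*k^5 + 3.578*k^4 + 11.5146*k^3 + 16.658*k^2 - 20.608*k + 4.62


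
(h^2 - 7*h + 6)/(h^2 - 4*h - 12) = (h - 1)/(h + 2)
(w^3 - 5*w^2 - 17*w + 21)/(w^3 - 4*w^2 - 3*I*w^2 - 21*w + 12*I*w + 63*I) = (w - 1)/(w - 3*I)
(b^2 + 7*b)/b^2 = (b + 7)/b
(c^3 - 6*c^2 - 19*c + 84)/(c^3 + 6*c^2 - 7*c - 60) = (c - 7)/(c + 5)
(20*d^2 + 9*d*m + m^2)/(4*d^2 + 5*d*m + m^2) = (5*d + m)/(d + m)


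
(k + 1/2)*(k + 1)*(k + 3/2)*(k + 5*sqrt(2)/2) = k^4 + 3*k^3 + 5*sqrt(2)*k^3/2 + 11*k^2/4 + 15*sqrt(2)*k^2/2 + 3*k/4 + 55*sqrt(2)*k/8 + 15*sqrt(2)/8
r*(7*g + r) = 7*g*r + r^2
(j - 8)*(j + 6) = j^2 - 2*j - 48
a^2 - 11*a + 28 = (a - 7)*(a - 4)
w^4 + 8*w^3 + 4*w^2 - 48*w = w*(w - 2)*(w + 4)*(w + 6)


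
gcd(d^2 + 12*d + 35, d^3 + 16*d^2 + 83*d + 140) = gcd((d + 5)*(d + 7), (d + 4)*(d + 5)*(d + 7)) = d^2 + 12*d + 35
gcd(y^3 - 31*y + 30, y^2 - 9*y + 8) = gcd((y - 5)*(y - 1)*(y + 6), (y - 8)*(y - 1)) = y - 1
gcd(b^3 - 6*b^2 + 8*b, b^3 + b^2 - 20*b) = b^2 - 4*b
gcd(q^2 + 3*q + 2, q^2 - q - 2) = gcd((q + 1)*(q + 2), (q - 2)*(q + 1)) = q + 1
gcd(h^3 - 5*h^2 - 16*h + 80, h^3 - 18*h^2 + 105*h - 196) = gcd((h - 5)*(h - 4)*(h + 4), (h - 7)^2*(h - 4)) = h - 4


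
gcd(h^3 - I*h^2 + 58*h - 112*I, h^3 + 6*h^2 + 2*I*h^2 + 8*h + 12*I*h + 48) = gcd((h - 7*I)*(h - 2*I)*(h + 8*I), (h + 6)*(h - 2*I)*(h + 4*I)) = h - 2*I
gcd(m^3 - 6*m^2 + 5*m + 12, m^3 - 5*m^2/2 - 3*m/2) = m - 3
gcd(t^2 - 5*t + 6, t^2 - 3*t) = t - 3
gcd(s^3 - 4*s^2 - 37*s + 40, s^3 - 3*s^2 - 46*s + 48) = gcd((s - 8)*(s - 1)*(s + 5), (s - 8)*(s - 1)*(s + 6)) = s^2 - 9*s + 8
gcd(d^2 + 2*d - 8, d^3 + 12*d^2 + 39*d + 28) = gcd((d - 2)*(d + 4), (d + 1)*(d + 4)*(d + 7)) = d + 4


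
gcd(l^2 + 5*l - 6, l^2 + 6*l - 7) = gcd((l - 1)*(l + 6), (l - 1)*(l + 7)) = l - 1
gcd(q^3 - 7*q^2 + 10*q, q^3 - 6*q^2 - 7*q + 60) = q - 5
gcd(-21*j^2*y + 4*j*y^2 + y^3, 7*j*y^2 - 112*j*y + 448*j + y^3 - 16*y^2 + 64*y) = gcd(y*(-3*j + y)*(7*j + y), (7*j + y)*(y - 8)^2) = 7*j + y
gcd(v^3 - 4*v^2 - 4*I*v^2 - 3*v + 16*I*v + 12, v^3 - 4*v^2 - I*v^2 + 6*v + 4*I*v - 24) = v^2 + v*(-4 - 3*I) + 12*I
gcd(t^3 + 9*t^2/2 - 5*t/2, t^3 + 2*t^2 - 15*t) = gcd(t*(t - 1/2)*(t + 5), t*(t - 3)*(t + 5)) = t^2 + 5*t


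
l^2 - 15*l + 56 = (l - 8)*(l - 7)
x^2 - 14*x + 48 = (x - 8)*(x - 6)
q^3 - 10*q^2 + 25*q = q*(q - 5)^2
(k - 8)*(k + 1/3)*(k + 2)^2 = k^4 - 11*k^3/3 - 88*k^2/3 - 124*k/3 - 32/3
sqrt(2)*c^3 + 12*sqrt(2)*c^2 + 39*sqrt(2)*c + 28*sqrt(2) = (c + 4)*(c + 7)*(sqrt(2)*c + sqrt(2))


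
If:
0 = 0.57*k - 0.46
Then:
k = 0.81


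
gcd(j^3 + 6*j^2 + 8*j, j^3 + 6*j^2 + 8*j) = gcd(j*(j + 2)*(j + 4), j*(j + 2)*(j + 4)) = j^3 + 6*j^2 + 8*j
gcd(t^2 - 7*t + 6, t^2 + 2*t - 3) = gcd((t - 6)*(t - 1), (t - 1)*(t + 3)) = t - 1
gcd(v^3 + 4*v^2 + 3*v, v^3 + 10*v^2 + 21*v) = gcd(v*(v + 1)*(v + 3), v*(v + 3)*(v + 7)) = v^2 + 3*v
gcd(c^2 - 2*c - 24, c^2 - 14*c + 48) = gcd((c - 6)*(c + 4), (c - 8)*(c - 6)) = c - 6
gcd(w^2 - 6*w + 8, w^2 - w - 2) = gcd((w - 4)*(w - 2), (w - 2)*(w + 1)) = w - 2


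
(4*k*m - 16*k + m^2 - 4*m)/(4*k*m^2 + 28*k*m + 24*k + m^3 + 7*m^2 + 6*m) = (m - 4)/(m^2 + 7*m + 6)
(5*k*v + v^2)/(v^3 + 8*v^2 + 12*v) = (5*k + v)/(v^2 + 8*v + 12)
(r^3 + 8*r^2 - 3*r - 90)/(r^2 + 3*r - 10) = (r^2 + 3*r - 18)/(r - 2)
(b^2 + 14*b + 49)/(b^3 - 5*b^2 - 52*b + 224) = (b + 7)/(b^2 - 12*b + 32)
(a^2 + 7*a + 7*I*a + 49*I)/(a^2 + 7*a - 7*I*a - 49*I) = (a + 7*I)/(a - 7*I)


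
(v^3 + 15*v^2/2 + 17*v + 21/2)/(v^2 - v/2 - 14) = (v^2 + 4*v + 3)/(v - 4)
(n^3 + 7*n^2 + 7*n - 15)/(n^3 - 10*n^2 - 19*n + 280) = (n^2 + 2*n - 3)/(n^2 - 15*n + 56)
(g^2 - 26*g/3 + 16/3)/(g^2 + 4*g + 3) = (3*g^2 - 26*g + 16)/(3*(g^2 + 4*g + 3))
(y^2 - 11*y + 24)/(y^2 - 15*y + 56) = (y - 3)/(y - 7)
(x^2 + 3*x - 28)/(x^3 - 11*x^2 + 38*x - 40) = (x + 7)/(x^2 - 7*x + 10)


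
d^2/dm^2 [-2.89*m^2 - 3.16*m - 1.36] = -5.78000000000000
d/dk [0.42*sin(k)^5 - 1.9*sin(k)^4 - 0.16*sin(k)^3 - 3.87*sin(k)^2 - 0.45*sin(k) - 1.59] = (2.1*sin(k)^4 - 7.6*sin(k)^3 - 0.48*sin(k)^2 - 7.74*sin(k) - 0.45)*cos(k)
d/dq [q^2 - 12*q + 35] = 2*q - 12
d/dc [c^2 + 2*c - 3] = 2*c + 2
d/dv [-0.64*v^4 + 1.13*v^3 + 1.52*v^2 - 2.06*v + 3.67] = -2.56*v^3 + 3.39*v^2 + 3.04*v - 2.06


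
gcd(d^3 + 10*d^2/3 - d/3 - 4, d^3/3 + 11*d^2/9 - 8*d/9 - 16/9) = 1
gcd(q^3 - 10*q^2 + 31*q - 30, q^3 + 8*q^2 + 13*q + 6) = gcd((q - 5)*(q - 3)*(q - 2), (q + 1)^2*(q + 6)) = 1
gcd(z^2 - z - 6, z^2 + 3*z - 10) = 1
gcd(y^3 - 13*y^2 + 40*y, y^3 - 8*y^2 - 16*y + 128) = y - 8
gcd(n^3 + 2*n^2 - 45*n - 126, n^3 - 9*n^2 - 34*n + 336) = n^2 - n - 42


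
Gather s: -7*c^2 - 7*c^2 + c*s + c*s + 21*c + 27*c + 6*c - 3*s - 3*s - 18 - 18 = -14*c^2 + 54*c + s*(2*c - 6) - 36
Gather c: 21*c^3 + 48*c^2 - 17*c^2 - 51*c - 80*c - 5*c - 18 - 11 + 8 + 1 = 21*c^3 + 31*c^2 - 136*c - 20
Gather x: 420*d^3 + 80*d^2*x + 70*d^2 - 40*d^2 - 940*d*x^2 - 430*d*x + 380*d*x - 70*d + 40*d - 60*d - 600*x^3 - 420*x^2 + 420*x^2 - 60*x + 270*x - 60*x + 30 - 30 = 420*d^3 + 30*d^2 - 940*d*x^2 - 90*d - 600*x^3 + x*(80*d^2 - 50*d + 150)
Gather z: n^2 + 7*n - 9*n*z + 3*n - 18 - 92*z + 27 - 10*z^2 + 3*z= n^2 + 10*n - 10*z^2 + z*(-9*n - 89) + 9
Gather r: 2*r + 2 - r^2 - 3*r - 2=-r^2 - r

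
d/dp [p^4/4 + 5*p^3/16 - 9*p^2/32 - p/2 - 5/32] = p^3 + 15*p^2/16 - 9*p/16 - 1/2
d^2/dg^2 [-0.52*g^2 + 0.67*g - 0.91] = -1.04000000000000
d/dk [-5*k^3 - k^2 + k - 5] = -15*k^2 - 2*k + 1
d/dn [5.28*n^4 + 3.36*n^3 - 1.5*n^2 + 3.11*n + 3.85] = 21.12*n^3 + 10.08*n^2 - 3.0*n + 3.11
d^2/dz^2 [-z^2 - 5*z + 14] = -2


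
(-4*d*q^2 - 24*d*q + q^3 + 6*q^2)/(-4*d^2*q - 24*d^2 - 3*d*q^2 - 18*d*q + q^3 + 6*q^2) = q/(d + q)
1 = 1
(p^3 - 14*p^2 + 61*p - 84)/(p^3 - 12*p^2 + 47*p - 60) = (p - 7)/(p - 5)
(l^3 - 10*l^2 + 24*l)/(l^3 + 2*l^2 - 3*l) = (l^2 - 10*l + 24)/(l^2 + 2*l - 3)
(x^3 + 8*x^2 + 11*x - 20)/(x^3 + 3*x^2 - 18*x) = (x^3 + 8*x^2 + 11*x - 20)/(x*(x^2 + 3*x - 18))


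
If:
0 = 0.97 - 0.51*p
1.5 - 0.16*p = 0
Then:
No Solution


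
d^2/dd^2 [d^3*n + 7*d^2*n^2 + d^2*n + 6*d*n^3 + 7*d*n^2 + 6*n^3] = 2*n*(3*d + 7*n + 1)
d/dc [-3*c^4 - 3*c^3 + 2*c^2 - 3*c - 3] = -12*c^3 - 9*c^2 + 4*c - 3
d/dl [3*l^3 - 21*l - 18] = 9*l^2 - 21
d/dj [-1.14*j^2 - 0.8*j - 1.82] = -2.28*j - 0.8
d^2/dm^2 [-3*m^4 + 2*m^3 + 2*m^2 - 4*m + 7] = -36*m^2 + 12*m + 4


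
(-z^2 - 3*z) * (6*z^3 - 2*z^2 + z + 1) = -6*z^5 - 16*z^4 + 5*z^3 - 4*z^2 - 3*z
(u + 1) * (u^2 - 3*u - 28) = u^3 - 2*u^2 - 31*u - 28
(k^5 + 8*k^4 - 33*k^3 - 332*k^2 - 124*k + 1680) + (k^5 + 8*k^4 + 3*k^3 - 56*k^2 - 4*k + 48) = 2*k^5 + 16*k^4 - 30*k^3 - 388*k^2 - 128*k + 1728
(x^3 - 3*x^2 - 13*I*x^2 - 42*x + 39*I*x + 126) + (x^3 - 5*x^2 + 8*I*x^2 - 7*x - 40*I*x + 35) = 2*x^3 - 8*x^2 - 5*I*x^2 - 49*x - I*x + 161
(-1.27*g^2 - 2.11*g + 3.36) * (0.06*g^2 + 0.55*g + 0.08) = -0.0762*g^4 - 0.8251*g^3 - 1.0605*g^2 + 1.6792*g + 0.2688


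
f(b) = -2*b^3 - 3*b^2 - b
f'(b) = -6*b^2 - 6*b - 1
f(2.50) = -52.50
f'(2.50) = -53.50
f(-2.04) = 6.53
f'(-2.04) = -13.73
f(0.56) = -1.85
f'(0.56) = -6.24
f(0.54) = -1.73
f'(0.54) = -5.99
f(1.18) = -8.64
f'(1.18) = -16.43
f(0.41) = -1.05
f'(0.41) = -4.47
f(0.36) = -0.84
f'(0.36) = -3.94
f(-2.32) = 11.15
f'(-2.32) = -19.37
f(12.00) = -3900.00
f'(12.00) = -937.00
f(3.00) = -84.00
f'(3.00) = -73.00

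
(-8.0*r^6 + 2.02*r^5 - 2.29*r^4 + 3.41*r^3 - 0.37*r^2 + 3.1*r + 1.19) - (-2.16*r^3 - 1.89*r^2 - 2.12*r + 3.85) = -8.0*r^6 + 2.02*r^5 - 2.29*r^4 + 5.57*r^3 + 1.52*r^2 + 5.22*r - 2.66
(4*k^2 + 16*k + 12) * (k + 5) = 4*k^3 + 36*k^2 + 92*k + 60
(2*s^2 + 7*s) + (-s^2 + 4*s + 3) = s^2 + 11*s + 3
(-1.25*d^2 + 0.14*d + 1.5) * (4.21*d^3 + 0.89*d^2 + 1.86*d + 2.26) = -5.2625*d^5 - 0.5231*d^4 + 4.1146*d^3 - 1.2296*d^2 + 3.1064*d + 3.39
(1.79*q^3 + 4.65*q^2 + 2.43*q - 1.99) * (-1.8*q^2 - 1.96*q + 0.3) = -3.222*q^5 - 11.8784*q^4 - 12.951*q^3 + 0.2142*q^2 + 4.6294*q - 0.597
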